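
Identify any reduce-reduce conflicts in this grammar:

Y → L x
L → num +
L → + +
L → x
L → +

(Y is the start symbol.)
A reduce-reduce conflict occurs when an LR(0) state has two complete items [A → α .] and [B → β .] — both call for a reduction, and with no lookahead the parser cannot choose between them.

Augment with Y' → Y and build the canonical LR(0) collection (I0 = CLOSURE({[Y' → . Y]}), then GOTO on every symbol after a dot until no new states appear). It has 9 states:
  I0: { [L → . + +], [L → . +], [L → . num +], [L → . x], [Y → . L x], [Y' → . Y] }  — shift
  I1: { [L → + . +], [L → + .] }  — shift, reduce
  I2: { [Y → L . x] }  — shift
  I3: { [Y' → Y .] }  — accept
  I4: { [L → num . +] }  — shift
  I5: { [L → x .] }  — reduce
  I6: { [L → num + .] }  — reduce
  I7: { [Y → L x .] }  — reduce
  I8: { [L → + + .] }  — reduce

No state contains more than one complete item.

Answer: No reduce-reduce conflicts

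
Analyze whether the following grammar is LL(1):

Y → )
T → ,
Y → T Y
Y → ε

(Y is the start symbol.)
A grammar is LL(1) if for each non-terminal N with multiple productions, the predict sets of those productions are pairwise disjoint, where PREDICT(N → α) = (FIRST(α) \ {ε}) ∪ (FOLLOW(N) if α ⇒* ε).

Relevant sets:
  FIRST(T) = { ',' }
  FOLLOW(Y) = { $ }

For Y:
  PREDICT(Y → ')') = { ')' }
  PREDICT(Y → T Y) = { ',' }
  PREDICT(Y → ε) = { $ }
T has a single production, so nothing to check there.

All predict sets are disjoint. The grammar IS LL(1).

Answer: Yes, the grammar is LL(1).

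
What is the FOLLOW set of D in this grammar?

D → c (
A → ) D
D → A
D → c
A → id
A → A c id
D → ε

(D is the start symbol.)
To compute FOLLOW(D), find every occurrence of D on a right-hand side N → α D β: add FIRST(β) \ {ε}, and if β is empty or nullable also add FOLLOW(N). Iterate to a fixed point.

D is the start symbol, so $ ∈ FOLLOW(D).
In A → ) D: D is at the end, add FOLLOW(A)

The FOLLOW sets referred to above (computed the same way, to a fixed point):
  FOLLOW(A) = { $, 'c' }

Taking the union: FOLLOW(D) = { $, 'c' }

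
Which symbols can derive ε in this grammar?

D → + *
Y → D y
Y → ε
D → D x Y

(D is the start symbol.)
A non-terminal is nullable if it can derive ε (the empty string): either it has an ε-production, or it has a production whose right-hand side consists entirely of nullable non-terminals.

ε-productions: Y → ε
So Y is immediately nullable.
No further non-terminal can be added: every production for the remaining non-terminals contains a terminal or a non-nullable non-terminal.
Nullable = { 'Y' }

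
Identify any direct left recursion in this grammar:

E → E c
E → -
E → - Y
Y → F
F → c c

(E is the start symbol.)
Yes, E is left-recursive

E → E c: LEFT RECURSIVE (starts with E)
E → -: starts with '-'
E → - Y: starts with '-'
Y → F: starts with F
F → c c: starts with c

The grammar has direct left recursion on: E.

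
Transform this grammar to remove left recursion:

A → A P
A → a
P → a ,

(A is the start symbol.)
A → a A'
A' → P A'
A' → ε
P → a ,

A is directly left-recursive. The standard transformation for
  A → A α₁ | ... | A α_m | β₁ | ... | β_n
is
  A  → β₁ A' | ... | β_n A'
  A' → α₁ A' | ... | α_m A' | ε

A → a becomes A → a A'
A → A P becomes A' → P A'
Add A' → ε

Productions for other non-terminals are unchanged:
  P → a ,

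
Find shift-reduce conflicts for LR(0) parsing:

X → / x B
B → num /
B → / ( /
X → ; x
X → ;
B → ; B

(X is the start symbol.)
Yes — I2: [X → ; .] vs [X → ; . x]

A shift-reduce conflict occurs when an LR(0) state has both:
  - a complete (reduce) item [A → α .] (dot at the end), and
  - a shift item [B → β . c γ] (dot before a terminal).

Augment with X' → X and build the canonical LR(0) collection (I0 = CLOSURE({[X' → . X]}), then GOTO on every symbol after a dot until no new states appear). It has 14 states:
  I0: { [X → . / x B], [X → . ; x], [X → . ;], [X' → . X] }  — shift
  I1: { [X → / . x B] }  — shift
  I2: { [X → ; . x], [X → ; .] }  — shift, reduce
  I3: { [X' → X .] }  — accept
  I4: { [X → ; x .] }  — reduce
  I5: { [B → . / ( /], [B → . ; B], [B → . num /], [X → / x . B] }  — shift
  I6: { [B → / . ( /] }  — shift
  I7: { [B → . / ( /], [B → . ; B], [B → . num /], [B → ; . B] }  — shift
  I8: { [X → / x B .] }  — reduce
  I9: { [B → num . /] }  — shift
  I10: { [B → num / .] }  — reduce
  I11: { [B → ; B .] }  — reduce
  I12: { [B → / ( . /] }  — shift
  I13: { [B → / ( / .] }  — reduce

I2 contains reduce item [X → ; .] and shift item [X → ; . x] — shift-reduce conflict.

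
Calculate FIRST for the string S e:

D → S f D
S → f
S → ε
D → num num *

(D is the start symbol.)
{ 'e', 'f' }

FIRST sets of the non-terminals involved (from the grammar, by fixed-point iteration):
  FIRST(S) = { 'f', ε }

To compute FIRST(S e), process the symbols left to right:
Symbol S is a non-terminal. Add FIRST(S) \ {ε} = { 'f' }
S is nullable (ε ∈ FIRST(S)), continue to the next symbol.
Symbol e is a terminal. Add 'e' and stop.
FIRST(S e) = { 'e', 'f' }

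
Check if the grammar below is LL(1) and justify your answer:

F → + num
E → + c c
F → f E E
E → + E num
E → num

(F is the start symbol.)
A grammar is LL(1) if for each non-terminal N with multiple productions, the predict sets of those productions are pairwise disjoint, where PREDICT(N → α) = (FIRST(α) \ {ε}) ∪ (FOLLOW(N) if α ⇒* ε).

For F:
  PREDICT(F → '+' num) = { '+' }
  PREDICT(F → f E E) = { 'f' }
For E:
  PREDICT(E → '+' c c) = { '+' }
  PREDICT(E → '+' E num) = { '+' }
  PREDICT(E → num) = { 'num' }

Conflict found: Predict set conflict for E: { '+' }
The grammar is NOT LL(1).

Answer: No. Predict set conflict for E: { '+' }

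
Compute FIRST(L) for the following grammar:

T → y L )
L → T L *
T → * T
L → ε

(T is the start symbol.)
{ '*', 'y', ε }

To compute FIRST(L), examine every production with L on the left-hand side, reading each right-hand side left to right until a non-nullable symbol is reached.

FIRST sets of the other non-terminals involved (by the same procedure, iterated to a fixed point):
  FIRST(T) = { '*', 'y' }

From L → T L *:
  - T is a non-terminal: add FIRST(T) \ {ε} = { '*', 'y' }
    T is not nullable, so stop
From L → ε:
  - ε-production, so ε ∈ FIRST(L)

Collecting: FIRST(L) = { '*', 'y', ε }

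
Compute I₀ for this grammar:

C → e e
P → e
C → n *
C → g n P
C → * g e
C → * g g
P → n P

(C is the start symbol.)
First, augment the grammar with C' → C
I₀ = CLOSURE({ [C' → . C] }):
  [C' → . C] has the dot before C: add [C → . e e], [C → . n *], [C → . g n P], [C → . * g e], [C → . * g g]
No further items can be added.

I₀ = { [C → . * g e], [C → . * g g], [C → . e e], [C → . g n P], [C → . n *], [C' → . C] }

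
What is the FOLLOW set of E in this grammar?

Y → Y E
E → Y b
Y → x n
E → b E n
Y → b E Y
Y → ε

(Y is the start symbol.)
{ $, 'b', 'n', 'x' }

To compute FOLLOW(E), find every occurrence of E on a right-hand side N → α E β: add FIRST(β) \ {ε}, and if β is empty or nullable also add FOLLOW(N). Iterate to a fixed point.

In Y → Y E: E is at the end, add FOLLOW(Y)
In E → b E n: E is followed by n, add FIRST(n) \ {ε} = { 'n' }
In Y → b E Y: E is followed by Y, add FIRST(Y) \ {ε} = { 'b', 'x' }
  Y is nullable, so also add FOLLOW(Y)

The FOLLOW sets referred to above (computed the same way, to a fixed point):
  FOLLOW(Y) = { $, 'b', 'x' }

Taking the union: FOLLOW(E) = { $, 'b', 'n', 'x' }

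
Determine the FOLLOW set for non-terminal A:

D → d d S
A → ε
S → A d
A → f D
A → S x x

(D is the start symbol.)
In S → A d: A is followed by d, add FIRST(d) \ {ε} = { 'd' }

Taking the union: FOLLOW(A) = { 'd' }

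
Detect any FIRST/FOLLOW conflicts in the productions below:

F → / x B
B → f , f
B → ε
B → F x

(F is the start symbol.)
A FIRST/FOLLOW conflict occurs when a non-terminal N has a nullable alternative N → β (β ⇒* ε) and another alternative N → α with FIRST(α) ∩ FOLLOW(N) ≠ ∅: on such a lookahead the parser cannot decide between expanding α and letting N vanish via β.

Nullable non-terminals: B.
FIRST sets used below: FIRST(F) = { '/' }

B: nullable alternative(s) B → ε; FOLLOW(B) = { $, 'x' }
  B → f , f: FIRST \ {ε} = { 'f' } — disjoint from FOLLOW(B)
  B → ε: FIRST \ {ε} = { } — this is the only nullable alternative, skip
  B → F x: FIRST \ {ε} = { '/' } — disjoint from FOLLOW(B)

F has no nullable alternative, so no FIRST/FOLLOW check is needed there.

No FIRST/FOLLOW conflicts found.

Answer: No FIRST/FOLLOW conflicts.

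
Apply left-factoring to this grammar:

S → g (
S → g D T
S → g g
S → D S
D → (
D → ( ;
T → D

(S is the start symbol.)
S → g S'
S' → (
S' → D T
S' → g
S → D S
D → ( D'
D' → ε
D' → ;
T → D

Left-factoring transforms A → αβ₁ | αβ₂ into A → αA' and A' → β₁ | β₂
(α is the longest common prefix among the alternatives). Repeat until
no nonterminal has two alternatives with a common prefix.

Round 1: S has alternatives sharing prefix 'g'. Introduce S': S → g S'
  Add: S' → (
  Add: S' → D T
  Add: S' → g

Round 2: D has alternatives sharing prefix '('. Introduce D': D → ( D'
  Add: D' → ε
  Add: D' → ;

No remaining common prefixes — done.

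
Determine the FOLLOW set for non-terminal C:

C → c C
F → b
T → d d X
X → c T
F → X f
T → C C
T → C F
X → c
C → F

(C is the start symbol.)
C is the start symbol, so $ ∈ FOLLOW(C).
In C → c C: C is at the end; this adds FOLLOW(C) to itself — nothing new
In T → C C: C is followed by C, add FIRST(C) \ {ε} = { 'b', 'c' }
In T → C C: C is at the end, add FOLLOW(T)
In T → C F: C is followed by F, add FIRST(F) \ {ε} = { 'b', 'c' }

The FOLLOW sets referred to above (computed the same way, to a fixed point):
  FOLLOW(T) = { 'f' }

Taking the union: FOLLOW(C) = { $, 'b', 'c', 'f' }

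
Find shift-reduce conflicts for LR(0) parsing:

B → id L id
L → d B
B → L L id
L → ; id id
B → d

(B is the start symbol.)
Yes — I4: [B → d .] vs [B → . d]

A shift-reduce conflict occurs when an LR(0) state has both:
  - a complete (reduce) item [A → α .] (dot at the end), and
  - a shift item [B → β . c γ] (dot before a terminal).

Augment with B' → B and build the canonical LR(0) collection (I0 = CLOSURE({[B' → . B]}), then GOTO on every symbol after a dot until no new states appear). It has 14 states:
  I0: { [B → . L L id], [B → . d], [B → . id L id], [B' → . B], [L → . ; id id], [L → . d B] }  — shift
  I1: { [L → ; . id id] }  — shift
  I2: { [B' → B .] }  — accept
  I3: { [B → L . L id], [L → . ; id id], [L → . d B] }  — shift
  I4: { [B → . L L id], [B → . d], [B → . id L id], [B → d .], [L → . ; id id], [L → . d B], [L → d . B] }  — shift, reduce
  I5: { [B → id . L id], [L → . ; id id], [L → . d B] }  — shift
  I6: { [B → id L . id] }  — shift
  I7: { [B → . L L id], [B → . d], [B → . id L id], [L → . ; id id], [L → . d B], [L → d . B] }  — shift
  I8: { [L → d B .] }  — reduce
  I9: { [B → id L id .] }  — reduce
  I10: { [B → L L . id] }  — shift
  I11: { [B → L L id .] }  — reduce
  I12: { [L → ; id . id] }  — shift
  I13: { [L → ; id id .] }  — reduce

I4 contains reduce item [B → d .] and shift items [B → . d], [B → . id L id], [L → . ; id id], [L → . d B] — shift-reduce conflict.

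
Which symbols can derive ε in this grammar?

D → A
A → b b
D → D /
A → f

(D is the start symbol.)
There are no ε-productions, so no non-terminal can derive ε.
No non-terminals are nullable.

Answer: None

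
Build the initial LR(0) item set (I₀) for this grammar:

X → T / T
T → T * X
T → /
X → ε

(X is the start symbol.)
First, augment the grammar with X' → X
I₀ = CLOSURE({ [X' → . X] }):
  [X' → . X] has the dot before X: add [X → . T / T], [X → .]
  [X → . T / T] has the dot before T: add [T → . T * X], [T → . /]
No further items can be added.

I₀ = { [T → . /], [T → . T * X], [X → . T / T], [X → .], [X' → . X] }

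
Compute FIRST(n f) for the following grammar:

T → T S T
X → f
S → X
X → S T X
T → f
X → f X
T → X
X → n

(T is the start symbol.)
{ 'n' }

To compute FIRST(n f), process the symbols left to right:
Symbol n is a terminal. Add 'n' and stop.
FIRST(n f) = { 'n' }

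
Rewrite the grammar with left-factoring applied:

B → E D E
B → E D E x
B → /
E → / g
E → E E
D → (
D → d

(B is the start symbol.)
Left-factoring transforms A → αβ₁ | αβ₂ into A → αA' and A' → β₁ | β₂
(α is the longest common prefix among the alternatives). Repeat until
no nonterminal has two alternatives with a common prefix.

Round 1: B has alternatives sharing prefix 'E D E'. Introduce B': B → E D E B'
  Add: B' → ε
  Add: B' → x

No remaining common prefixes — done.

Resulting grammar:
B → E D E B'
B' → ε
B' → x
B → /
E → / g
E → E E
D → (
D → d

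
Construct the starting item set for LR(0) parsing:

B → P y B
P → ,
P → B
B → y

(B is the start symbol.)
{ [B → . P y B], [B → . y], [B' → . B], [P → . ,], [P → . B] }

First, augment the grammar with B' → B
I₀ = CLOSURE({ [B' → . B] }):
  [B' → . B] has the dot before B: add [B → . P y B], [B → . y]
  [B → . P y B] has the dot before P: add [P → . ,], [P → . B]
No further items can be added.

I₀ = { [B → . P y B], [B → . y], [B' → . B], [P → . ,], [P → . B] }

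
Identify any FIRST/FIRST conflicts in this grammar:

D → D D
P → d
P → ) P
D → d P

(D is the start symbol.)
A FIRST/FIRST conflict occurs when two productions N → α and N → β for the same non-terminal have FIRST(α) ∩ FIRST(β) ≠ ∅ (with ε ∈ FIRST of a nullable right-hand side, so two nullable alternatives also conflict).

FIRST sets of the non-terminals at (or reachable through a nullable prefix from) the front of some alternative:
  FIRST(D) = { 'd' }

Productions for D:
  D → D D: FIRST = { 'd' }
  D → d P: FIRST = { 'd' }
Productions for P:
  P → d: FIRST = { 'd' }
  P → ) P: FIRST = { ')' }

Conflict for D: D → D D and D → d P
  Overlap: { 'd' }

Answer: Yes. D → D D / D → d P on { 'd' }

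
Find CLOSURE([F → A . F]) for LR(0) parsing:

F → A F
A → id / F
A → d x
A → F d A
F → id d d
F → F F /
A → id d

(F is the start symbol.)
{ [A → . F d A], [A → . d x], [A → . id / F], [A → . id d], [F → . A F], [F → . F F /], [F → . id d d], [F → A . F] }

Start with: [F → A . F]
  [F → A . F] has the dot before F: add [F → . A F], [F → . id d d], [F → . F F /]
  [F → . A F] has the dot before A: add [A → . id / F], [A → . d x], [A → . F d A], [A → . id d]
No further items can be added.

CLOSURE = { [A → . F d A], [A → . d x], [A → . id / F], [A → . id d], [F → . A F], [F → . F F /], [F → . id d d], [F → A . F] }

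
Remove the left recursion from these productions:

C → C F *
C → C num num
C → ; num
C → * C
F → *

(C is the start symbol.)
C is directly left-recursive. The standard transformation for
  A → A α₁ | ... | A α_m | β₁ | ... | β_n
is
  A  → β₁ A' | ... | β_n A'
  A' → α₁ A' | ... | α_m A' | ε

C → ; num becomes C → ; num C'
C → * C becomes C → * C C'
C → C F * becomes C' → F * C'
C → C num num becomes C' → num num C'
Add C' → ε

Productions for other non-terminals are unchanged:
  F → *

Resulting grammar:
C → ; num C'
C → * C C'
C' → F * C'
C' → num num C'
C' → ε
F → *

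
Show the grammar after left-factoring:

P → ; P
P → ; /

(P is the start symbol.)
Left-factoring transforms A → αβ₁ | αβ₂ into A → αA' and A' → β₁ | β₂
(α is the longest common prefix among the alternatives). Repeat until
no nonterminal has two alternatives with a common prefix.

Round 1: P has alternatives sharing prefix ';'. Introduce P': P → ; P'
  Add: P' → P
  Add: P' → /

No remaining common prefixes — done.

Resulting grammar:
P → ; P'
P' → P
P' → /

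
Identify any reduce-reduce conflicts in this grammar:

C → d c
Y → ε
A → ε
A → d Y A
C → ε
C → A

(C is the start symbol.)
Yes — I0: [A → .] vs [C → .]

A reduce-reduce conflict occurs when an LR(0) state has two complete items [A → α .] and [B → β .] — both call for a reduction, and with no lookahead the parser cannot choose between them.

Augment with C' → C and build the canonical LR(0) collection (I0 = CLOSURE({[C' → . C]}), then GOTO on every symbol after a dot until no new states appear). It has 8 states:
  I0: { [A → . d Y A], [A → .], [C → . A], [C → . d c], [C → .], [C' → . C] }  — shift, 2 reduces
  I1: { [C → A .] }  — reduce
  I2: { [C' → C .] }  — accept
  I3: { [A → d . Y A], [C → d . c], [Y → .] }  — shift, reduce
  I4: { [A → . d Y A], [A → .], [A → d Y . A] }  — shift, reduce
  I5: { [C → d c .] }  — reduce
  I6: { [A → d Y A .] }  — reduce
  I7: { [A → d . Y A], [Y → .] }  — reduce

I0 contains complete items [A → .], [C → .] — reduce-reduce conflict.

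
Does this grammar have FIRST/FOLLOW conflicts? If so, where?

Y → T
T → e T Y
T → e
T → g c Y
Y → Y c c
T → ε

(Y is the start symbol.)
Yes. Y → Y c c with FOLLOW(Y) on { 'c', 'e', 'g' }; T → e T Y with FOLLOW(T) on { 'e' }; T → e with FOLLOW(T) on { 'e' }; T → g c Y with FOLLOW(T) on { 'g' }

A FIRST/FOLLOW conflict occurs when a non-terminal N has a nullable alternative N → β (β ⇒* ε) and another alternative N → α with FIRST(α) ∩ FOLLOW(N) ≠ ∅: on such a lookahead the parser cannot decide between expanding α and letting N vanish via β.

Nullable non-terminals: T, Y.
FIRST sets used below: FIRST(T) = { 'e', 'g', ε }, FIRST(Y) = { 'c', 'e', 'g', ε }

T: nullable alternative(s) T → ε; FOLLOW(T) = { $, 'c', 'e', 'g' }
  T → e T Y: FIRST \ {ε} = { 'e' } — overlaps FOLLOW(T) on { 'e' }: CONFLICT
  T → e: FIRST \ {ε} = { 'e' } — overlaps FOLLOW(T) on { 'e' }: CONFLICT
  T → g c Y: FIRST \ {ε} = { 'g' } — overlaps FOLLOW(T) on { 'g' }: CONFLICT
  T → ε: FIRST \ {ε} = { } — this is the only nullable alternative, skip

Y: nullable alternative(s) Y → T; FOLLOW(Y) = { $, 'c', 'e', 'g' }
  Y → T: FIRST \ {ε} = { 'e', 'g' } — this is the only nullable alternative, skip
  Y → Y c c: FIRST \ {ε} = { 'c', 'e', 'g' } — overlaps FOLLOW(Y) on { 'c', 'e', 'g' }: CONFLICT

So the grammar has 4 FIRST/FOLLOW conflicts (marked CONFLICT above).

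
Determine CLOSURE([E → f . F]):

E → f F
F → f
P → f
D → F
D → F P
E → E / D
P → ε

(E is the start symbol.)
To compute CLOSURE, for each item [A → α.Bβ] where B is a non-terminal, add [B → .γ] for all productions B → γ; repeat for the newly added items until nothing changes.

Start with: [E → f . F]
  [E → f . F] has the dot before F: add [F → . f]
No further items can be added.

CLOSURE = { [E → f . F], [F → . f] }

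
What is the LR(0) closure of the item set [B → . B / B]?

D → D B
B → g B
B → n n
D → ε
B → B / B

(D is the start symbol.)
To compute CLOSURE, for each item [A → α.Bβ] where B is a non-terminal, add [B → .γ] for all productions B → γ; repeat for the newly added items until nothing changes.

Start with: [B → . B / B]
  [B → . B / B] has the dot before B: add [B → . g B], [B → . n n]
No further items can be added.

CLOSURE = { [B → . B / B], [B → . g B], [B → . n n] }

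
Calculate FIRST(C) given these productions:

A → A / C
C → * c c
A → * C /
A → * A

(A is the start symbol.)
{ '*' }

To compute FIRST(C), examine every production with C on the left-hand side, reading each right-hand side left to right until a non-nullable symbol is reached.

From C → * c c:
  - '*' is a terminal: add '*' and stop

Collecting: FIRST(C) = { '*' }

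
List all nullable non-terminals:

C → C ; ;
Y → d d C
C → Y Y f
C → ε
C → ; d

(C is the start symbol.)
{ 'C' }

A non-terminal is nullable if it can derive ε (the empty string): either it has an ε-production, or it has a production whose right-hand side consists entirely of nullable non-terminals.

ε-productions: C → ε
So C is immediately nullable.
No further non-terminal can be added: every production for the remaining non-terminals contains a terminal or a non-nullable non-terminal.
Nullable = { 'C' }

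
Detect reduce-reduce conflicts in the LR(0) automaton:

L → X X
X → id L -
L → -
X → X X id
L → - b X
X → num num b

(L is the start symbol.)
A reduce-reduce conflict occurs when an LR(0) state has two complete items [A → α .] and [B → β .] — both call for a reduction, and with no lookahead the parser cannot choose between them.

Augment with L' → L and build the canonical LR(0) collection (I0 = CLOSURE({[L' → . L]}), then GOTO on every symbol after a dot until no new states appear). It has 15 states:
  I0: { [L → . - b X], [L → . -], [L → . X X], [L' → . L], [X → . X X id], [X → . id L -], [X → . num num b] }  — shift
  I1: { [L → - . b X], [L → - .] }  — shift, reduce
  I2: { [L' → L .] }  — accept
  I3: { [L → X . X], [X → . X X id], [X → . id L -], [X → . num num b], [X → X . X id] }  — shift
  I4: { [L → . - b X], [L → . -], [L → . X X], [X → . X X id], [X → . id L -], [X → . num num b], [X → id . L -] }  — shift
  I5: { [X → num . num b] }  — shift
  I6: { [X → num num . b] }  — shift
  I7: { [X → num num b .] }  — reduce
  I8: { [X → id L . -] }  — shift
  I9: { [X → id L - .] }  — reduce
  I10: { [L → X X .], [X → . X X id], [X → . id L -], [X → . num num b], [X → X . X id], [X → X X . id] }  — shift, reduce
  I11: { [X → . X X id], [X → . id L -], [X → . num num b], [X → X . X id], [X → X X . id] }  — shift
  I12: { [L → . - b X], [L → . -], [L → . X X], [X → . X X id], [X → . id L -], [X → . num num b], [X → X X id .], [X → id . L -] }  — shift, reduce
  I13: { [L → - b . X], [X → . X X id], [X → . id L -], [X → . num num b] }  — shift
  I14: { [L → - b X .], [X → . X X id], [X → . id L -], [X → . num num b], [X → X . X id] }  — shift, reduce

No state contains more than one complete item.

Answer: No reduce-reduce conflicts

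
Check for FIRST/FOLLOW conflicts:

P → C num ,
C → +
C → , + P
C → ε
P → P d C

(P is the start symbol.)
A FIRST/FOLLOW conflict occurs when a non-terminal N has a nullable alternative N → β (β ⇒* ε) and another alternative N → α with FIRST(α) ∩ FOLLOW(N) ≠ ∅: on such a lookahead the parser cannot decide between expanding α and letting N vanish via β.

Nullable non-terminals: C.

C: nullable alternative(s) C → ε; FOLLOW(C) = { $, 'd', 'num' }
  C → +: FIRST \ {ε} = { '+' } — disjoint from FOLLOW(C)
  C → , + P: FIRST \ {ε} = { ',' } — disjoint from FOLLOW(C)
  C → ε: FIRST \ {ε} = { } — this is the only nullable alternative, skip

P has no nullable alternative, so no FIRST/FOLLOW check is needed there.

No FIRST/FOLLOW conflicts found.

Answer: No FIRST/FOLLOW conflicts.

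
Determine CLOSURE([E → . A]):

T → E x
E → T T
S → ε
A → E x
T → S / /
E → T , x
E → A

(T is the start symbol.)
Start with: [E → . A]
  [E → . A] has the dot before A: add [A → . E x]
  [A → . E x] has the dot before E: add [E → . T T], [E → . T , x]
  [E → . T T] has the dot before T: add [T → . E x], [T → . S / /]
  [T → . S / /] has the dot before S: add [S → .]
No further items can be added.

CLOSURE = { [A → . E x], [E → . A], [E → . T , x], [E → . T T], [S → .], [T → . E x], [T → . S / /] }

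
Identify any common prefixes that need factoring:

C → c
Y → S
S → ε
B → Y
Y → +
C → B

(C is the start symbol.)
Left-factoring is needed when two productions for the same non-terminal
share a common prefix on the right-hand side.

Productions for C:
  C → c
  C → B
Productions for Y:
  Y → S
  Y → +

No common prefixes found.

Answer: No, left-factoring is not needed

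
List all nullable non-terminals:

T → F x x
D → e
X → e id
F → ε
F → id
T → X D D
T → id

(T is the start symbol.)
{ 'F' }

ε-productions: F → ε
So F is immediately nullable.
No further non-terminal can be added: every production for the remaining non-terminals contains a terminal or a non-nullable non-terminal.
Nullable = { 'F' }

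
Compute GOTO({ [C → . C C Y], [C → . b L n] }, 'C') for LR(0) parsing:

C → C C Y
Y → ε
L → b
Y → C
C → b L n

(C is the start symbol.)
{ [C → . C C Y], [C → . b L n], [C → C . C Y] }

GOTO(I, 'C') = CLOSURE({ [A → αX.β] : [A → α.Xβ] ∈ I, X = 'C' })

Items with dot before 'C', with the dot advanced:
  [C → . C C Y] → [C → C . C Y]
Closure of the advanced items:
  [C → C . C Y] has the dot before C: add [C → . C C Y], [C → . b L n]

GOTO = { [C → . C C Y], [C → . b L n], [C → C . C Y] }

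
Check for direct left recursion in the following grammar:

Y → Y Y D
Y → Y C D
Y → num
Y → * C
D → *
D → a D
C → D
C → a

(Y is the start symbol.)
Yes, Y is left-recursive

Direct left recursion occurs when N → N α for some non-terminal N (the right-hand side begins with the left-hand side itself).

Y → Y Y D: LEFT RECURSIVE (starts with Y)
Y → Y C D: LEFT RECURSIVE (starts with Y)
Y → num: starts with num
Y → * C: starts with '*'
D → *: starts with '*'
D → a D: starts with a
C → D: starts with D
C → a: starts with a

The grammar has direct left recursion on: Y.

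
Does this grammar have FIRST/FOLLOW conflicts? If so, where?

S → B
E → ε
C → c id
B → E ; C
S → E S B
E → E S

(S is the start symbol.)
A FIRST/FOLLOW conflict occurs when a non-terminal N has a nullable alternative N → β (β ⇒* ε) and another alternative N → α with FIRST(α) ∩ FOLLOW(N) ≠ ∅: on such a lookahead the parser cannot decide between expanding α and letting N vanish via β.

Nullable non-terminals: E.
FIRST sets used below: FIRST(E) = { ';', ε }, FIRST(S) = { ';' }

E: nullable alternative(s) E → ε; FOLLOW(E) = { ';' }
  E → ε: FIRST \ {ε} = { } — this is the only nullable alternative, skip
  E → E S: FIRST \ {ε} = { ';' } — overlaps FOLLOW(E) on { ';' }: CONFLICT

B, C, S have no nullable alternative, so no FIRST/FOLLOW check is needed there.

So the grammar has 1 FIRST/FOLLOW conflict (marked CONFLICT above).

Answer: Yes. E → E S with FOLLOW(E) on { ';' }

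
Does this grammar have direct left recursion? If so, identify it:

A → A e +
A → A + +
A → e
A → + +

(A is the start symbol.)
Yes, A is left-recursive

Direct left recursion occurs when N → N α for some non-terminal N (the right-hand side begins with the left-hand side itself).

A → A e +: LEFT RECURSIVE (starts with A)
A → A + +: LEFT RECURSIVE (starts with A)
A → e: starts with e
A → + +: starts with '+'

The grammar has direct left recursion on: A.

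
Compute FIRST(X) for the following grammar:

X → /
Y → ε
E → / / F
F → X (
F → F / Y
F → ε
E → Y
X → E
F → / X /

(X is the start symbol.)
{ '/', ε }

To compute FIRST(X), examine every production with X on the left-hand side, reading each right-hand side left to right until a non-nullable symbol is reached.

FIRST sets of the other non-terminals involved (by the same procedure, iterated to a fixed point):
  FIRST(E) = { '/', ε }

From X → /:
  - '/' is a terminal: add '/' and stop
From X → E:
  - E is a non-terminal: add FIRST(E) \ {ε} = { '/' }
    E is nullable and nothing follows, so the whole right-hand side can vanish: ε ∈ FIRST(X)

Collecting: FIRST(X) = { '/', ε }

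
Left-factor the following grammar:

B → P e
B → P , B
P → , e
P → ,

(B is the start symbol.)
Left-factoring transforms A → αβ₁ | αβ₂ into A → αA' and A' → β₁ | β₂
(α is the longest common prefix among the alternatives). Repeat until
no nonterminal has two alternatives with a common prefix.

Round 1: B has alternatives sharing prefix 'P'. Introduce B': B → P B'
  Add: B' → e
  Add: B' → , B

Round 2: P has alternatives sharing prefix ','. Introduce P': P → , P'
  Add: P' → e
  Add: P' → ε

No remaining common prefixes — done.

Resulting grammar:
B → P B'
B' → e
B' → , B
P → , P'
P' → e
P' → ε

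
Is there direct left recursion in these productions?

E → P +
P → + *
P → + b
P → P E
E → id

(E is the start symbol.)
Yes, P is left-recursive

E → P +: starts with P
P → + *: starts with '+'
P → + b: starts with '+'
P → P E: LEFT RECURSIVE (starts with P)
E → id: starts with id

The grammar has direct left recursion on: P.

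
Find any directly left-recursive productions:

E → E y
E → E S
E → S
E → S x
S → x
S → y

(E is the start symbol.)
Direct left recursion occurs when N → N α for some non-terminal N (the right-hand side begins with the left-hand side itself).

E → E y: LEFT RECURSIVE (starts with E)
E → E S: LEFT RECURSIVE (starts with E)
E → S: starts with S
E → S x: starts with S
S → x: starts with x
S → y: starts with y

The grammar has direct left recursion on: E.

Answer: Yes, E is left-recursive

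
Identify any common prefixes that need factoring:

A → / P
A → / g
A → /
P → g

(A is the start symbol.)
Left-factoring is needed when two productions for the same non-terminal
share a common prefix on the right-hand side.

Productions for A:
  A → / P
  A → / g
  A → /

Found common prefix '/' in productions for A

Answer: Yes, A has productions with common prefix '/'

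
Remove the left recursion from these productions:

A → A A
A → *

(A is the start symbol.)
A → * A'
A' → A A'
A' → ε

A is directly left-recursive. The standard transformation for
  A → A α₁ | ... | A α_m | β₁ | ... | β_n
is
  A  → β₁ A' | ... | β_n A'
  A' → α₁ A' | ... | α_m A' | ε

A → * becomes A → * A'
A → A A becomes A' → A A'
Add A' → ε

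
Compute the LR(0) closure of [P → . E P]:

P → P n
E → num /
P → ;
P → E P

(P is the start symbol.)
{ [E → . num /], [P → . E P] }

To compute CLOSURE, for each item [A → α.Bβ] where B is a non-terminal, add [B → .γ] for all productions B → γ; repeat for the newly added items until nothing changes.

Start with: [P → . E P]
  [P → . E P] has the dot before E: add [E → . num /]
No further items can be added.

CLOSURE = { [E → . num /], [P → . E P] }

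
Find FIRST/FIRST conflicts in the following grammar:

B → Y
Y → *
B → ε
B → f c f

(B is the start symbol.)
No FIRST/FIRST conflicts.

FIRST sets of the non-terminals at (or reachable through a nullable prefix from) the front of some alternative:
  FIRST(Y) = { '*' }

Productions for B:
  B → Y: FIRST = { '*' }
  B → ε: FIRST = { ε }
  B → f c f: FIRST = { 'f' }
Y has only one production, so no FIRST/FIRST conflict is possible there.

All alternatives of each non-terminal have pairwise disjoint FIRST sets.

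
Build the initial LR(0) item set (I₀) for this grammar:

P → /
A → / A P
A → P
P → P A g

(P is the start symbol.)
{ [P → . /], [P → . P A g], [P' → . P] }

First, augment the grammar with P' → P
I₀ = CLOSURE({ [P' → . P] }):
  [P' → . P] has the dot before P: add [P → . /], [P → . P A g]
No further items can be added.

I₀ = { [P → . /], [P → . P A g], [P' → . P] }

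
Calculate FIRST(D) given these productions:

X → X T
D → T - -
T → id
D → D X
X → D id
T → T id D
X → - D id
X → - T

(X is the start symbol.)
FIRST sets of the other non-terminals involved (by the same procedure, iterated to a fixed point):
  FIRST(T) = { 'id' }

From D → T - -:
  - T is a non-terminal: add FIRST(T) \ {ε} = { 'id' }
    T is not nullable, so stop
From D → D X:
  - D is the symbol being defined: contributes nothing new
    D is not nullable, so stop

Collecting: FIRST(D) = { 'id' }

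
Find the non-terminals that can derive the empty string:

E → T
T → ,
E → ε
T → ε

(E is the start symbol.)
A non-terminal is nullable if it can derive ε (the empty string): either it has an ε-production, or it has a production whose right-hand side consists entirely of nullable non-terminals.

ε-productions: E → ε, T → ε
So E, T are immediately nullable.
Every non-terminal is now nullable.
Nullable = { 'E', 'T' }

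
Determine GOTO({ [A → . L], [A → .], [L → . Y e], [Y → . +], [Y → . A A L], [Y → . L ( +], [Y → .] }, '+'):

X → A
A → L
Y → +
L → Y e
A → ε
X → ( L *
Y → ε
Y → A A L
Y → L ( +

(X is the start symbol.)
{ [Y → + .] }

GOTO(I, '+') = CLOSURE({ [A → αX.β] : [A → α.Xβ] ∈ I, X = '+' })

Items with dot before '+', with the dot advanced:
  [Y → . +] → [Y → + .]
Closure adds nothing (no advanced item has the dot before a non-terminal).

GOTO = { [Y → + .] }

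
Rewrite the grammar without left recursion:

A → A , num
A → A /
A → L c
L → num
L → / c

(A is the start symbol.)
A → L c A'
A' → , num A'
A' → / A'
A' → ε
L → num
L → / c

A is directly left-recursive. The standard transformation for
  A → A α₁ | ... | A α_m | β₁ | ... | β_n
is
  A  → β₁ A' | ... | β_n A'
  A' → α₁ A' | ... | α_m A' | ε

A → L c becomes A → L c A'
A → A , num becomes A' → , num A'
A → A / becomes A' → / A'
Add A' → ε

Productions for other non-terminals are unchanged:
  L → num
  L → / c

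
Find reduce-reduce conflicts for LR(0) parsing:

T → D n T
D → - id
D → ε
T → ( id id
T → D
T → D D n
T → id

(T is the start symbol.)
A reduce-reduce conflict occurs when an LR(0) state has two complete items [A → α .] and [B → β .] — both call for a reduction, and with no lookahead the parser cannot choose between them.

Augment with T' → T and build the canonical LR(0) collection (I0 = CLOSURE({[T' → . T]}), then GOTO on every symbol after a dot until no new states appear). It has 13 states:
  I0: { [D → . - id], [D → .], [T → . ( id id], [T → . D D n], [T → . D n T], [T → . D], [T → . id], [T' → . T] }  — shift, reduce
  I1: { [T → ( . id id] }  — shift
  I2: { [D → - . id] }  — shift
  I3: { [D → . - id], [D → .], [T → D . D n], [T → D . n T], [T → D .] }  — shift, 2 reduces
  I4: { [T' → T .] }  — accept
  I5: { [T → id .] }  — reduce
  I6: { [T → D D . n] }  — shift
  I7: { [D → . - id], [D → .], [T → . ( id id], [T → . D D n], [T → . D n T], [T → . D], [T → . id], [T → D n . T] }  — shift, reduce
  I8: { [T → D n T .] }  — reduce
  I9: { [T → D D n .] }  — reduce
  I10: { [D → - id .] }  — reduce
  I11: { [T → ( id . id] }  — shift
  I12: { [T → ( id id .] }  — reduce

I3 contains complete items [D → .], [T → D .] — reduce-reduce conflict.

Answer: Yes — I3: [D → .] vs [T → D .]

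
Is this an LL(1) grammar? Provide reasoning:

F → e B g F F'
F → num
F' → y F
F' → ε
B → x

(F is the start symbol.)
No. Predict set conflict for F': { 'y' }

A grammar is LL(1) if for each non-terminal N with multiple productions, the predict sets of those productions are pairwise disjoint, where PREDICT(N → α) = (FIRST(α) \ {ε}) ∪ (FOLLOW(N) if α ⇒* ε).

Relevant sets:
  FOLLOW(F') = { $, 'y' }

For F:
  PREDICT(F → e B g F F') = { 'e' }
  PREDICT(F → num) = { 'num' }
For F':
  PREDICT(F' → y F) = { 'y' }
  PREDICT(F' → ε) = { $, 'y' }
B has a single production, so nothing to check there.

Conflict found: Predict set conflict for F': { 'y' }
The grammar is NOT LL(1).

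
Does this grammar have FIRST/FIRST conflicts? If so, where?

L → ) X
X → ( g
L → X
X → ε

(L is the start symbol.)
FIRST sets of the non-terminals at (or reachable through a nullable prefix from) the front of some alternative:
  FIRST(X) = { '(', ε }

Productions for L:
  L → ) X: FIRST = { ')' }
  L → X: FIRST = { '(', ε }
Productions for X:
  X → ( g: FIRST = { '(' }
  X → ε: FIRST = { ε }

All alternatives of each non-terminal have pairwise disjoint FIRST sets.

Answer: No FIRST/FIRST conflicts.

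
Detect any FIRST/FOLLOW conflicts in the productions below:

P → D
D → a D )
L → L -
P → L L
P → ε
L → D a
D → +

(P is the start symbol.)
A FIRST/FOLLOW conflict occurs when a non-terminal N has a nullable alternative N → β (β ⇒* ε) and another alternative N → α with FIRST(α) ∩ FOLLOW(N) ≠ ∅: on such a lookahead the parser cannot decide between expanding α and letting N vanish via β.

Nullable non-terminals: P.
FIRST sets used below: FIRST(D) = { '+', 'a' }, FIRST(L) = { '+', 'a' }

P: nullable alternative(s) P → ε; FOLLOW(P) = { $ }
  P → D: FIRST \ {ε} = { '+', 'a' } — disjoint from FOLLOW(P)
  P → L L: FIRST \ {ε} = { '+', 'a' } — disjoint from FOLLOW(P)
  P → ε: FIRST \ {ε} = { } — this is the only nullable alternative, skip

D, L have no nullable alternative, so no FIRST/FOLLOW check is needed there.

No FIRST/FOLLOW conflicts found.

Answer: No FIRST/FOLLOW conflicts.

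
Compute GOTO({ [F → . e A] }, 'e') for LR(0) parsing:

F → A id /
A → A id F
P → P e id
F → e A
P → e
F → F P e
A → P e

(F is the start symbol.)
{ [A → . A id F], [A → . P e], [F → e . A], [P → . P e id], [P → . e] }

GOTO(I, 'e') = CLOSURE({ [A → αX.β] : [A → α.Xβ] ∈ I, X = 'e' })

Items with dot before 'e', with the dot advanced:
  [F → . e A] → [F → e . A]
Closure of the advanced items:
  [F → e . A] has the dot before A: add [A → . A id F], [A → . P e]
  [A → . P e] has the dot before P: add [P → . P e id], [P → . e]

GOTO = { [A → . A id F], [A → . P e], [F → e . A], [P → . P e id], [P → . e] }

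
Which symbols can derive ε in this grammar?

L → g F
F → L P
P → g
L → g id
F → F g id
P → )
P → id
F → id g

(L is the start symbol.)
None

There are no ε-productions, so no non-terminal can derive ε.
No non-terminals are nullable.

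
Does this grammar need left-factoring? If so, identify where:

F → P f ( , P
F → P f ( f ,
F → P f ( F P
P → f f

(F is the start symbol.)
Yes, F has productions with common prefix 'P f ('

Left-factoring is needed when two productions for the same non-terminal
share a common prefix on the right-hand side.

Productions for F:
  F → P f ( , P
  F → P f ( f ,
  F → P f ( F P

Found common prefix 'P f (' in productions for F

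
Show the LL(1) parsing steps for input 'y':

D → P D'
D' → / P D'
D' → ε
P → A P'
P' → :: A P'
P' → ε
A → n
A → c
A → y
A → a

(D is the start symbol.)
Stack is shown with the top on the left.

Stack      Input  Action
------------------------
D $        y $    output D → P D'
P D' $     y $    output P → A P'
A P' D' $  y $    output A → y
y P' D' $  y $    match 'y'
P' D' $    $      output P' → ε
D' $       $      output D' → ε
$          $      accept

The string is accepted.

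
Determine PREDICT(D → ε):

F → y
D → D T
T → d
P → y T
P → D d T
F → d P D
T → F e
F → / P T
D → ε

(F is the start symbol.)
PREDICT(D → ε) = (FIRST(RHS) \ {ε}) ∪ (FOLLOW(D) if ε ∈ FIRST(RHS), i.e. RHS ⇒* ε)
The right-hand side is ε (FIRST(ε) = { ε }), so the predict set is FOLLOW(D) = { $, '/', 'd', 'e', 'y' }
PREDICT(D → ε) = { $, '/', 'd', 'e', 'y' }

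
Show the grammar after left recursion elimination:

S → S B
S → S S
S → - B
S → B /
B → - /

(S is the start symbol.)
S is directly left-recursive. The standard transformation for
  A → A α₁ | ... | A α_m | β₁ | ... | β_n
is
  A  → β₁ A' | ... | β_n A'
  A' → α₁ A' | ... | α_m A' | ε

S → - B becomes S → - B S'
S → B / becomes S → B / S'
S → S B becomes S' → B S'
S → S S becomes S' → S S'
Add S' → ε

Productions for other non-terminals are unchanged:
  B → - /

Resulting grammar:
S → - B S'
S → B / S'
S' → B S'
S' → S S'
S' → ε
B → - /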